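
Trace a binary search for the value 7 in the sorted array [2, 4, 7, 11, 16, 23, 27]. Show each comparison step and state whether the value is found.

Binary search for 7 in [2, 4, 7, 11, 16, 23, 27]:

lo=0, hi=6, mid=3, arr[mid]=11 -> 11 > 7, search left half
lo=0, hi=2, mid=1, arr[mid]=4 -> 4 < 7, search right half
lo=2, hi=2, mid=2, arr[mid]=7 -> Found target at index 2!

Binary search finds 7 at index 2 after 3 comparisons. The search repeatedly halves the search space by comparing with the middle element.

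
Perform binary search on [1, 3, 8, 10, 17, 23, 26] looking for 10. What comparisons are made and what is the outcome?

Binary search for 10 in [1, 3, 8, 10, 17, 23, 26]:

lo=0, hi=6, mid=3, arr[mid]=10 -> Found target at index 3!

Binary search finds 10 at index 3 after 1 comparisons. The search repeatedly halves the search space by comparing with the middle element.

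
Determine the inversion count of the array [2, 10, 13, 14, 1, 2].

Finding inversions in [2, 10, 13, 14, 1, 2]:

(0, 4): arr[0]=2 > arr[4]=1
(1, 4): arr[1]=10 > arr[4]=1
(1, 5): arr[1]=10 > arr[5]=2
(2, 4): arr[2]=13 > arr[4]=1
(2, 5): arr[2]=13 > arr[5]=2
(3, 4): arr[3]=14 > arr[4]=1
(3, 5): arr[3]=14 > arr[5]=2

Total inversions: 7

The array has 7 inversion(s): (0,4), (1,4), (1,5), (2,4), (2,5), (3,4), (3,5). Each pair (i,j) satisfies i < j and arr[i] > arr[j].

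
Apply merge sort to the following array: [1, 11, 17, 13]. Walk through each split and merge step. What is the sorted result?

Merge sort trace:

Split: [1, 11, 17, 13] -> [1, 11] and [17, 13]
  Split: [1, 11] -> [1] and [11]
  Merge: [1] + [11] -> [1, 11]
  Split: [17, 13] -> [17] and [13]
  Merge: [17] + [13] -> [13, 17]
Merge: [1, 11] + [13, 17] -> [1, 11, 13, 17]

Final sorted array: [1, 11, 13, 17]

The merge sort proceeds by recursively splitting the array and merging sorted halves.
After all merges, the sorted array is [1, 11, 13, 17].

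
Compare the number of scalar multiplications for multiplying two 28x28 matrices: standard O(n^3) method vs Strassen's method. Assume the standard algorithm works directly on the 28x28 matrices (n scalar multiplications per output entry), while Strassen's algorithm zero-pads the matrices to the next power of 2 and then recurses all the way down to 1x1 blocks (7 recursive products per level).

Matrix multiplication for 28x28 matrices:

Strassen's algorithm requires power-of-2 dimensions. Pad 28x28 to 32x32 (next power of 2).

Standard algorithm: 28^3 = 21952 multiplications
Strassen's algorithm: 7^(log2(32)) = 7^5 = 16807 multiplications
Savings: 21952 - 16807 = 5145 multiplications

Standard: 21952 multiplications (28^3). Strassen: 16807 multiplications (7^5, after padding to 32x32). Strassen reduces 8 recursive multiplications to 7 at each level.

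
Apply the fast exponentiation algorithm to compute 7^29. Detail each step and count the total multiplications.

Computing 7^29 by squaring (build up from 7^1; each line after the first costs one multiplication):

7^1 = 7
7^2 = (7^1)^2 = 7^2 = 49
7^3 = 7 * 7^2 = 7 * 49 = 343
7^6 = (7^3)^2 = 343^2 = 117649
7^7 = 7 * 7^6 = 7 * 117649 = 823543
7^14 = (7^7)^2 = 823543^2 = 678223072849
7^28 = (7^14)^2 = 678223072849^2 = 459986536544739960976801
7^29 = 7 * 7^28 = 7 * 459986536544739960976801 = 3219905755813179726837607

Result: 3219905755813179726837607
Multiplications needed: 7 (7 lines after 7^1)

7^29 = 3219905755813179726837607. Using exponentiation by squaring, this requires 7 multiplications. The key idea: if the exponent is even, square the half-power; if odd, multiply by the base once.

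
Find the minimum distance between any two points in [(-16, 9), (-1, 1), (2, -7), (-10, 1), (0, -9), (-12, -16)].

Computing all pairwise distances among 6 points:

d((-16, 9), (-1, 1)) = 17.0
d((-16, 9), (2, -7)) = 24.0832
d((-16, 9), (-10, 1)) = 10.0
d((-16, 9), (0, -9)) = 24.0832
d((-16, 9), (-12, -16)) = 25.318
d((-1, 1), (2, -7)) = 8.544
d((-1, 1), (-10, 1)) = 9.0
d((-1, 1), (0, -9)) = 10.0499
d((-1, 1), (-12, -16)) = 20.2485
d((2, -7), (-10, 1)) = 14.4222
d((2, -7), (0, -9)) = 2.8284 <-- minimum
d((2, -7), (-12, -16)) = 16.6433
d((-10, 1), (0, -9)) = 14.1421
d((-10, 1), (-12, -16)) = 17.1172
d((0, -9), (-12, -16)) = 13.8924

Closest pair: (2, -7) and (0, -9) with distance 2.8284

The closest pair is (2, -7) and (0, -9) with Euclidean distance 2.8284. For 6 points, brute-force pairwise comparison is shown above. For large n, the divide-and-conquer algorithm (sort by x, recurse on halves, check the dividing strip) achieves O(n log n).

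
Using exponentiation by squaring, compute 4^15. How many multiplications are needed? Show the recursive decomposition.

Computing 4^15 by squaring (build up from 4^1; each line after the first costs one multiplication):

4^1 = 4
4^2 = (4^1)^2 = 4^2 = 16
4^3 = 4 * 4^2 = 4 * 16 = 64
4^6 = (4^3)^2 = 64^2 = 4096
4^7 = 4 * 4^6 = 4 * 4096 = 16384
4^14 = (4^7)^2 = 16384^2 = 268435456
4^15 = 4 * 4^14 = 4 * 268435456 = 1073741824

Result: 1073741824
Multiplications needed: 6 (6 lines after 4^1)

4^15 = 1073741824. Using exponentiation by squaring, this requires 6 multiplications. The key idea: if the exponent is even, square the half-power; if odd, multiply by the base once.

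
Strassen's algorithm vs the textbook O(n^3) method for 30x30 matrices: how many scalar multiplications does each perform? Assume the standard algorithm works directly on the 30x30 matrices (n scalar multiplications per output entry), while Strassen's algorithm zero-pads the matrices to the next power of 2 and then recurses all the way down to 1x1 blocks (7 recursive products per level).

Matrix multiplication for 30x30 matrices:

Strassen's algorithm requires power-of-2 dimensions. Pad 30x30 to 32x32 (next power of 2).

Standard algorithm: 30^3 = 27000 multiplications
Strassen's algorithm: 7^(log2(32)) = 7^5 = 16807 multiplications
Savings: 27000 - 16807 = 10193 multiplications

Standard: 27000 multiplications (30^3). Strassen: 16807 multiplications (7^5, after padding to 32x32). Strassen reduces 8 recursive multiplications to 7 at each level.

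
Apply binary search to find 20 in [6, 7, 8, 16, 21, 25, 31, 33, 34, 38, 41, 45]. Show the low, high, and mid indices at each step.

Binary search for 20 in [6, 7, 8, 16, 21, 25, 31, 33, 34, 38, 41, 45]:

lo=0, hi=11, mid=5, arr[mid]=25 -> 25 > 20, search left half
lo=0, hi=4, mid=2, arr[mid]=8 -> 8 < 20, search right half
lo=3, hi=4, mid=3, arr[mid]=16 -> 16 < 20, search right half
lo=4, hi=4, mid=4, arr[mid]=21 -> 21 > 20, search left half
lo=4 > hi=3, target 20 not found

Binary search determines that 20 is not in the array after 4 comparisons. The search space was exhausted without finding the target.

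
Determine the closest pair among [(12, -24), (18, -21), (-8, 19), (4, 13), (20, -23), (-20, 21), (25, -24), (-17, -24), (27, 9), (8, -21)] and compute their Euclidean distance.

Computing all pairwise distances among 10 points:

d((12, -24), (18, -21)) = 6.7082
d((12, -24), (-8, 19)) = 47.4236
d((12, -24), (4, 13)) = 37.855
d((12, -24), (20, -23)) = 8.0623
d((12, -24), (-20, 21)) = 55.2178
d((12, -24), (25, -24)) = 13.0
d((12, -24), (-17, -24)) = 29.0
d((12, -24), (27, 9)) = 36.2491
d((12, -24), (8, -21)) = 5.0
d((18, -21), (-8, 19)) = 47.7074
d((18, -21), (4, 13)) = 36.7696
d((18, -21), (20, -23)) = 2.8284 <-- minimum
d((18, -21), (-20, 21)) = 56.6392
d((18, -21), (25, -24)) = 7.6158
d((18, -21), (-17, -24)) = 35.1283
d((18, -21), (27, 9)) = 31.3209
d((18, -21), (8, -21)) = 10.0
d((-8, 19), (4, 13)) = 13.4164
d((-8, 19), (20, -23)) = 50.4777
d((-8, 19), (-20, 21)) = 12.1655
d((-8, 19), (25, -24)) = 54.2033
d((-8, 19), (-17, -24)) = 43.9318
d((-8, 19), (27, 9)) = 36.4005
d((-8, 19), (8, -21)) = 43.0813
d((4, 13), (20, -23)) = 39.3954
d((4, 13), (-20, 21)) = 25.2982
d((4, 13), (25, -24)) = 42.5441
d((4, 13), (-17, -24)) = 42.5441
d((4, 13), (27, 9)) = 23.3452
d((4, 13), (8, -21)) = 34.2345
d((20, -23), (-20, 21)) = 59.4643
d((20, -23), (25, -24)) = 5.099
d((20, -23), (-17, -24)) = 37.0135
d((20, -23), (27, 9)) = 32.7567
d((20, -23), (8, -21)) = 12.1655
d((-20, 21), (25, -24)) = 63.6396
d((-20, 21), (-17, -24)) = 45.0999
d((-20, 21), (27, 9)) = 48.5077
d((-20, 21), (8, -21)) = 50.4777
d((25, -24), (-17, -24)) = 42.0
d((25, -24), (27, 9)) = 33.0606
d((25, -24), (8, -21)) = 17.2627
d((-17, -24), (27, 9)) = 55.0
d((-17, -24), (8, -21)) = 25.1794
d((27, 9), (8, -21)) = 35.5106

Closest pair: (18, -21) and (20, -23) with distance 2.8284

The closest pair is (18, -21) and (20, -23) with Euclidean distance 2.8284. For 10 points, brute-force pairwise comparison is shown above. For large n, the divide-and-conquer algorithm (sort by x, recurse on halves, check the dividing strip) achieves O(n log n).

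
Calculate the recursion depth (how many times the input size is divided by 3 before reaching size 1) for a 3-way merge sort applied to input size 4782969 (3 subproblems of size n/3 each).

For divide and conquer with division factor 3:

Problem sizes at each level:
Level 0: 4782969
Level 1: 1594323
Level 2: 531441
Level 3: 177147
Level 4: 59049
Level 5: 19683
Level 6: 6561
Level 7: 2187
Level 8: 729
Level 9: 243
Level 10: 81
Level 11: 27
Level 12: 9
Level 13: 3
Level 14: 1

The root is level 0 and the size-1 base case is level 14 (the tree spans levels 0 through 14, i.e. 15 levels counting the root), so the depth is the number of divisions: log_3(4782969) = 14

The recursion tree depth is log_3(4782969) = 14. At each level, the problem size is divided by 3, so it takes 14 divisions to reduce to a base case of size 1. The algorithm makes 3 recursive calls at each level.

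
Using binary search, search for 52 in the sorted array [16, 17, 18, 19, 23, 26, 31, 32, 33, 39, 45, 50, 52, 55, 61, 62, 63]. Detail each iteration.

Binary search for 52 in [16, 17, 18, 19, 23, 26, 31, 32, 33, 39, 45, 50, 52, 55, 61, 62, 63]:

lo=0, hi=16, mid=8, arr[mid]=33 -> 33 < 52, search right half
lo=9, hi=16, mid=12, arr[mid]=52 -> Found target at index 12!

Binary search finds 52 at index 12 after 2 comparisons. The search repeatedly halves the search space by comparing with the middle element.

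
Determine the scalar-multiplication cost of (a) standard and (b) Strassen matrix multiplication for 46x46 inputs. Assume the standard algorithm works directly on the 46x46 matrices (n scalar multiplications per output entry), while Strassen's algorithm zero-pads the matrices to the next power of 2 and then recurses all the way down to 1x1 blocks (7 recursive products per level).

Matrix multiplication for 46x46 matrices:

Strassen's algorithm requires power-of-2 dimensions. Pad 46x46 to 64x64 (next power of 2).

Standard algorithm: 46^3 = 97336 multiplications
Strassen's algorithm: 7^(log2(64)) = 7^6 = 117649 multiplications
Difference: 97336 - 117649 = -20313 (Strassen uses MORE here due to padding overhead — for small or just-over-power-of-2 n, padding can outweigh the per-level savings)

Standard: 97336 multiplications (46^3). Strassen: 117649 multiplications (7^6, after padding to 64x64). Strassen reduces 8 recursive multiplications to 7 at each level.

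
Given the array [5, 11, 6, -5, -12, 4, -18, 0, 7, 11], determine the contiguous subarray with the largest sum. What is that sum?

Using Kadane's algorithm on [5, 11, 6, -5, -12, 4, -18, 0, 7, 11]:

Scanning through the array:
Position 1 (value 11): max_ending_here = 16, max_so_far = 16
Position 2 (value 6): max_ending_here = 22, max_so_far = 22
Position 3 (value -5): max_ending_here = 17, max_so_far = 22
Position 4 (value -12): max_ending_here = 5, max_so_far = 22
Position 5 (value 4): max_ending_here = 9, max_so_far = 22
Position 6 (value -18): max_ending_here = -9, max_so_far = 22
Position 7 (value 0): max_ending_here = 0, max_so_far = 22
Position 8 (value 7): max_ending_here = 7, max_so_far = 22
Position 9 (value 11): max_ending_here = 18, max_so_far = 22

Maximum subarray: [5, 11, 6]
Maximum sum: 22

The maximum subarray is [5, 11, 6] with sum 22. This subarray runs from index 0 to index 2.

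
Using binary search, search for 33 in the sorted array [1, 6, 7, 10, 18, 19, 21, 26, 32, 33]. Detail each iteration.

Binary search for 33 in [1, 6, 7, 10, 18, 19, 21, 26, 32, 33]:

lo=0, hi=9, mid=4, arr[mid]=18 -> 18 < 33, search right half
lo=5, hi=9, mid=7, arr[mid]=26 -> 26 < 33, search right half
lo=8, hi=9, mid=8, arr[mid]=32 -> 32 < 33, search right half
lo=9, hi=9, mid=9, arr[mid]=33 -> Found target at index 9!

Binary search finds 33 at index 9 after 4 comparisons. The search repeatedly halves the search space by comparing with the middle element.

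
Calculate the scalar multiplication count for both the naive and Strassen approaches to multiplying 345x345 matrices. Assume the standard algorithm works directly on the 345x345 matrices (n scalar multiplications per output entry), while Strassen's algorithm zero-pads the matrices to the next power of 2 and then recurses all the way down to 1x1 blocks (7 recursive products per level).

Matrix multiplication for 345x345 matrices:

Strassen's algorithm requires power-of-2 dimensions. Pad 345x345 to 512x512 (next power of 2).

Standard algorithm: 345^3 = 41063625 multiplications
Strassen's algorithm: 7^(log2(512)) = 7^9 = 40353607 multiplications
Savings: 41063625 - 40353607 = 710018 multiplications

Standard: 41063625 multiplications (345^3). Strassen: 40353607 multiplications (7^9, after padding to 512x512). Strassen reduces 8 recursive multiplications to 7 at each level.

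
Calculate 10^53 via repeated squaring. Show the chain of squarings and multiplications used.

Computing 10^53 by squaring (build up from 10^1; each line after the first costs one multiplication):

10^1 = 10
10^2 = (10^1)^2 = 10^2 = 100
10^3 = 10 * 10^2 = 10 * 100 = 1000
10^6 = (10^3)^2 = 1000^2 = 1000000
10^12 = (10^6)^2 = 1000000^2 = 1000000000000
10^13 = 10 * 10^12 = 10 * 1000000000000 = 10000000000000
10^26 = (10^13)^2 = 10000000000000^2 = 100000000000000000000000000
10^52 = (10^26)^2 = 100000000000000000000000000^2 = 10000000000000000000000000000000000000000000000000000
10^53 = 10 * 10^52 = 10 * 10000000000000000000000000000000000000000000000000000 = 100000000000000000000000000000000000000000000000000000

Result: 100000000000000000000000000000000000000000000000000000
Multiplications needed: 8 (8 lines after 10^1)

10^53 = 100000000000000000000000000000000000000000000000000000. Using exponentiation by squaring, this requires 8 multiplications. The key idea: if the exponent is even, square the half-power; if odd, multiply by the base once.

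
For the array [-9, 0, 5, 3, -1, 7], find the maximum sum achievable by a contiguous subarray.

Using Kadane's algorithm on [-9, 0, 5, 3, -1, 7]:

Scanning through the array:
Position 1 (value 0): max_ending_here = 0, max_so_far = 0
Position 2 (value 5): max_ending_here = 5, max_so_far = 5
Position 3 (value 3): max_ending_here = 8, max_so_far = 8
Position 4 (value -1): max_ending_here = 7, max_so_far = 8
Position 5 (value 7): max_ending_here = 14, max_so_far = 14

Maximum subarray: [0, 5, 3, -1, 7]
Maximum sum: 14

The maximum subarray is [0, 5, 3, -1, 7] with sum 14. This subarray runs from index 1 to index 5.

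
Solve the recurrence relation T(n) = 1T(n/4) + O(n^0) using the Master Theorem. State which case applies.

Master Theorem for T(n) = 1T(n/4) + O(n^0):

a = 1, b = 4, c = 0
log_b(a) = log_4(1) = 0.0000

Case 2: c = 0 = log_4(1) = 0.0000
T(n) = O(n^0 log n) = O(log n)

For T(n) = 1T(n/4) + O(n^0): log_4(1) = 0.0000. This is Case 2 of the Master Theorem (c = log_b(a), equal work at all levels), giving O(log n).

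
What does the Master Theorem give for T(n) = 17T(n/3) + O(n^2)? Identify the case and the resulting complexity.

Master Theorem for T(n) = 17T(n/3) + O(n^2):

a = 17, b = 3, c = 2
log_b(a) = log_3(17) = 2.5789

Case 1: c = 2 < log_3(17) = 2.5789
T(n) = O(n^(log_3 17))

For T(n) = 17T(n/3) + O(n^2): log_3(17) = 2.5789. This is Case 1 of the Master Theorem (c < log_b(a), work dominated by leaves), giving O(n^(log_3 17)).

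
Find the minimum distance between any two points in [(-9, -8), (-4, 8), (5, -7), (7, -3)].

Computing all pairwise distances among 4 points:

d((-9, -8), (-4, 8)) = 16.7631
d((-9, -8), (5, -7)) = 14.0357
d((-9, -8), (7, -3)) = 16.7631
d((-4, 8), (5, -7)) = 17.4929
d((-4, 8), (7, -3)) = 15.5563
d((5, -7), (7, -3)) = 4.4721 <-- minimum

Closest pair: (5, -7) and (7, -3) with distance 4.4721

The closest pair is (5, -7) and (7, -3) with Euclidean distance 4.4721. For 4 points, brute-force pairwise comparison is shown above. For large n, the divide-and-conquer algorithm (sort by x, recurse on halves, check the dividing strip) achieves O(n log n).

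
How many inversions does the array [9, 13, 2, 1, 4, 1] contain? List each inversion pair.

Finding inversions in [9, 13, 2, 1, 4, 1]:

(0, 2): arr[0]=9 > arr[2]=2
(0, 3): arr[0]=9 > arr[3]=1
(0, 4): arr[0]=9 > arr[4]=4
(0, 5): arr[0]=9 > arr[5]=1
(1, 2): arr[1]=13 > arr[2]=2
(1, 3): arr[1]=13 > arr[3]=1
(1, 4): arr[1]=13 > arr[4]=4
(1, 5): arr[1]=13 > arr[5]=1
(2, 3): arr[2]=2 > arr[3]=1
(2, 5): arr[2]=2 > arr[5]=1
(4, 5): arr[4]=4 > arr[5]=1

Total inversions: 11

The array has 11 inversion(s): (0,2), (0,3), (0,4), (0,5), (1,2), (1,3), (1,4), (1,5), (2,3), (2,5), (4,5). Each pair (i,j) satisfies i < j and arr[i] > arr[j].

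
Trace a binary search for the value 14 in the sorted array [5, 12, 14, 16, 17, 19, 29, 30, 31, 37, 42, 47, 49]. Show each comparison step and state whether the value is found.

Binary search for 14 in [5, 12, 14, 16, 17, 19, 29, 30, 31, 37, 42, 47, 49]:

lo=0, hi=12, mid=6, arr[mid]=29 -> 29 > 14, search left half
lo=0, hi=5, mid=2, arr[mid]=14 -> Found target at index 2!

Binary search finds 14 at index 2 after 2 comparisons. The search repeatedly halves the search space by comparing with the middle element.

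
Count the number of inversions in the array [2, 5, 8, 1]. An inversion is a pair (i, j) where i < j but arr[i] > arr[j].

Finding inversions in [2, 5, 8, 1]:

(0, 3): arr[0]=2 > arr[3]=1
(1, 3): arr[1]=5 > arr[3]=1
(2, 3): arr[2]=8 > arr[3]=1

Total inversions: 3

The array has 3 inversion(s): (0,3), (1,3), (2,3). Each pair (i,j) satisfies i < j and arr[i] > arr[j].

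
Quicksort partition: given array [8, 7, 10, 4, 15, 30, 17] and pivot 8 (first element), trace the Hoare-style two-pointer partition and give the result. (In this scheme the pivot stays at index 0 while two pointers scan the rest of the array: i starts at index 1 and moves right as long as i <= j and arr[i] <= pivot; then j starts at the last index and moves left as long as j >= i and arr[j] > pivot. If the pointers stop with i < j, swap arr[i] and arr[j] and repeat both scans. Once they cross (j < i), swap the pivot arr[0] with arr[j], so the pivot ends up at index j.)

Hoare-style two-pointer partition with pivot = 8:

Initial array: [8, 7, 10, 4, 15, 30, 17]

Pointers start at i = 1, j = 6.
i stops at index 2 (arr[2]=10 > 8), j stops at index 3 (arr[3]=4 <= 8): swap arr[2] and arr[3], array becomes [8, 7, 4, 10, 15, 30, 17]
i ends at 3, j ends at 2: the pointers have crossed (j < i), so scanning stops.

Swap pivot arr[0] with arr[2] to place pivot at position 2: [4, 7, 8, 10, 15, 30, 17]
Pivot position: 2

After partitioning with pivot 8, the array becomes [4, 7, 8, 10, 15, 30, 17]. The pivot is placed at index 2. All elements to the left of the pivot are <= 8, and all elements to the right are > 8.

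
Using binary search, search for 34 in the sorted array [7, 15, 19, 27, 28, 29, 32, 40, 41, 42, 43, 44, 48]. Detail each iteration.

Binary search for 34 in [7, 15, 19, 27, 28, 29, 32, 40, 41, 42, 43, 44, 48]:

lo=0, hi=12, mid=6, arr[mid]=32 -> 32 < 34, search right half
lo=7, hi=12, mid=9, arr[mid]=42 -> 42 > 34, search left half
lo=7, hi=8, mid=7, arr[mid]=40 -> 40 > 34, search left half
lo=7 > hi=6, target 34 not found

Binary search determines that 34 is not in the array after 3 comparisons. The search space was exhausted without finding the target.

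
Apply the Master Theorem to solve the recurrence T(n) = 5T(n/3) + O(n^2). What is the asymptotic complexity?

Master Theorem for T(n) = 5T(n/3) + O(n^2):

a = 5, b = 3, c = 2
log_b(a) = log_3(5) = 1.4650

Case 3: c = 2 > log_3(5) = 1.4650
T(n) = O(n^2) = O(n^2)

For T(n) = 5T(n/3) + O(n^2): log_3(5) = 1.4650. This is Case 3 of the Master Theorem (c > log_b(a), work dominated by root), giving O(n^2).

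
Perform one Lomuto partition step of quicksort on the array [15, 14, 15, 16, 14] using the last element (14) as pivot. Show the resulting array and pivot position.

Lomuto partition with pivot = 14:

Initial array: [15, 14, 15, 16, 14]

arr[0]=15 > 14: no swap
arr[1]=14 <= 14: swap with position 0, array becomes [14, 15, 15, 16, 14]
arr[2]=15 > 14: no swap
arr[3]=16 > 14: no swap

Place pivot at position 1: [14, 14, 15, 16, 15]
Pivot position: 1

After partitioning with pivot 14, the array becomes [14, 14, 15, 16, 15]. The pivot is placed at index 1. All elements to the left of the pivot are <= 14, and all elements to the right are > 14.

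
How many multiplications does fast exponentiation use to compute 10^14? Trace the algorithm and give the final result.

Computing 10^14 by squaring (build up from 10^1; each line after the first costs one multiplication):

10^1 = 10
10^2 = (10^1)^2 = 10^2 = 100
10^3 = 10 * 10^2 = 10 * 100 = 1000
10^6 = (10^3)^2 = 1000^2 = 1000000
10^7 = 10 * 10^6 = 10 * 1000000 = 10000000
10^14 = (10^7)^2 = 10000000^2 = 100000000000000

Result: 100000000000000
Multiplications needed: 5 (5 lines after 10^1)

10^14 = 100000000000000. Using exponentiation by squaring, this requires 5 multiplications. The key idea: if the exponent is even, square the half-power; if odd, multiply by the base once.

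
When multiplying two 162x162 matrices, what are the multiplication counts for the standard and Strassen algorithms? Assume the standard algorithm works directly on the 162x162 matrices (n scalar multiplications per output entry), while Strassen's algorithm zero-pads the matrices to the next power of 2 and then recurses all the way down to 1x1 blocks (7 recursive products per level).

Matrix multiplication for 162x162 matrices:

Strassen's algorithm requires power-of-2 dimensions. Pad 162x162 to 256x256 (next power of 2).

Standard algorithm: 162^3 = 4251528 multiplications
Strassen's algorithm: 7^(log2(256)) = 7^8 = 5764801 multiplications
Difference: 4251528 - 5764801 = -1513273 (Strassen uses MORE here due to padding overhead — for small or just-over-power-of-2 n, padding can outweigh the per-level savings)

Standard: 4251528 multiplications (162^3). Strassen: 5764801 multiplications (7^8, after padding to 256x256). Strassen reduces 8 recursive multiplications to 7 at each level.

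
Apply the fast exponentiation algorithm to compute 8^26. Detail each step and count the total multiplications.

Computing 8^26 by squaring (build up from 8^1; each line after the first costs one multiplication):

8^1 = 8
8^2 = (8^1)^2 = 8^2 = 64
8^3 = 8 * 8^2 = 8 * 64 = 512
8^6 = (8^3)^2 = 512^2 = 262144
8^12 = (8^6)^2 = 262144^2 = 68719476736
8^13 = 8 * 8^12 = 8 * 68719476736 = 549755813888
8^26 = (8^13)^2 = 549755813888^2 = 302231454903657293676544

Result: 302231454903657293676544
Multiplications needed: 6 (6 lines after 8^1)

8^26 = 302231454903657293676544. Using exponentiation by squaring, this requires 6 multiplications. The key idea: if the exponent is even, square the half-power; if odd, multiply by the base once.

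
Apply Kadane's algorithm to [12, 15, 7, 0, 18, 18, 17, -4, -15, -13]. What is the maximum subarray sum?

Using Kadane's algorithm on [12, 15, 7, 0, 18, 18, 17, -4, -15, -13]:

Scanning through the array:
Position 1 (value 15): max_ending_here = 27, max_so_far = 27
Position 2 (value 7): max_ending_here = 34, max_so_far = 34
Position 3 (value 0): max_ending_here = 34, max_so_far = 34
Position 4 (value 18): max_ending_here = 52, max_so_far = 52
Position 5 (value 18): max_ending_here = 70, max_so_far = 70
Position 6 (value 17): max_ending_here = 87, max_so_far = 87
Position 7 (value -4): max_ending_here = 83, max_so_far = 87
Position 8 (value -15): max_ending_here = 68, max_so_far = 87
Position 9 (value -13): max_ending_here = 55, max_so_far = 87

Maximum subarray: [12, 15, 7, 0, 18, 18, 17]
Maximum sum: 87

The maximum subarray is [12, 15, 7, 0, 18, 18, 17] with sum 87. This subarray runs from index 0 to index 6.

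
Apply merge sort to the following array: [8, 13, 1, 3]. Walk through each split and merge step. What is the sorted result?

Merge sort trace:

Split: [8, 13, 1, 3] -> [8, 13] and [1, 3]
  Split: [8, 13] -> [8] and [13]
  Merge: [8] + [13] -> [8, 13]
  Split: [1, 3] -> [1] and [3]
  Merge: [1] + [3] -> [1, 3]
Merge: [8, 13] + [1, 3] -> [1, 3, 8, 13]

Final sorted array: [1, 3, 8, 13]

The merge sort proceeds by recursively splitting the array and merging sorted halves.
After all merges, the sorted array is [1, 3, 8, 13].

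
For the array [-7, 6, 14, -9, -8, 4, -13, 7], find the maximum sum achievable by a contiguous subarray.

Using Kadane's algorithm on [-7, 6, 14, -9, -8, 4, -13, 7]:

Scanning through the array:
Position 1 (value 6): max_ending_here = 6, max_so_far = 6
Position 2 (value 14): max_ending_here = 20, max_so_far = 20
Position 3 (value -9): max_ending_here = 11, max_so_far = 20
Position 4 (value -8): max_ending_here = 3, max_so_far = 20
Position 5 (value 4): max_ending_here = 7, max_so_far = 20
Position 6 (value -13): max_ending_here = -6, max_so_far = 20
Position 7 (value 7): max_ending_here = 7, max_so_far = 20

Maximum subarray: [6, 14]
Maximum sum: 20

The maximum subarray is [6, 14] with sum 20. This subarray runs from index 1 to index 2.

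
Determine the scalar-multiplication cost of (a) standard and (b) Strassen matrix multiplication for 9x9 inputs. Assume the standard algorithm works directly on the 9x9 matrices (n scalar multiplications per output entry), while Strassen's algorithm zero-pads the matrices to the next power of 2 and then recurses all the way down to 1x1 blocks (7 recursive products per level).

Matrix multiplication for 9x9 matrices:

Strassen's algorithm requires power-of-2 dimensions. Pad 9x9 to 16x16 (next power of 2).

Standard algorithm: 9^3 = 729 multiplications
Strassen's algorithm: 7^(log2(16)) = 7^4 = 2401 multiplications
Difference: 729 - 2401 = -1672 (Strassen uses MORE here due to padding overhead — for small or just-over-power-of-2 n, padding can outweigh the per-level savings)

Standard: 729 multiplications (9^3). Strassen: 2401 multiplications (7^4, after padding to 16x16). Strassen reduces 8 recursive multiplications to 7 at each level.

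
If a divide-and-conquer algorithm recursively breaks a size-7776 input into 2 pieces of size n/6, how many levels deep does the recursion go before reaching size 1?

For divide and conquer with division factor 6:

Problem sizes at each level:
Level 0: 7776
Level 1: 1296
Level 2: 216
Level 3: 36
Level 4: 6
Level 5: 1

The root is level 0 and the size-1 base case is level 5 (the tree spans levels 0 through 5, i.e. 6 levels counting the root), so the depth is the number of divisions: log_6(7776) = 5

The recursion tree depth is log_6(7776) = 5. At each level, the problem size is divided by 6, so it takes 5 divisions to reduce to a base case of size 1. The algorithm makes 2 recursive calls at each level.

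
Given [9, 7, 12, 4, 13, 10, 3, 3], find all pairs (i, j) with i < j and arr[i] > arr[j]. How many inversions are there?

Finding inversions in [9, 7, 12, 4, 13, 10, 3, 3]:

(0, 1): arr[0]=9 > arr[1]=7
(0, 3): arr[0]=9 > arr[3]=4
(0, 6): arr[0]=9 > arr[6]=3
(0, 7): arr[0]=9 > arr[7]=3
(1, 3): arr[1]=7 > arr[3]=4
(1, 6): arr[1]=7 > arr[6]=3
(1, 7): arr[1]=7 > arr[7]=3
(2, 3): arr[2]=12 > arr[3]=4
(2, 5): arr[2]=12 > arr[5]=10
(2, 6): arr[2]=12 > arr[6]=3
(2, 7): arr[2]=12 > arr[7]=3
(3, 6): arr[3]=4 > arr[6]=3
(3, 7): arr[3]=4 > arr[7]=3
(4, 5): arr[4]=13 > arr[5]=10
(4, 6): arr[4]=13 > arr[6]=3
(4, 7): arr[4]=13 > arr[7]=3
(5, 6): arr[5]=10 > arr[6]=3
(5, 7): arr[5]=10 > arr[7]=3

Total inversions: 18

The array has 18 inversion(s): (0,1), (0,3), (0,6), (0,7), (1,3), (1,6), (1,7), (2,3), (2,5), (2,6), (2,7), (3,6), (3,7), (4,5), (4,6), (4,7), (5,6), (5,7). Each pair (i,j) satisfies i < j and arr[i] > arr[j].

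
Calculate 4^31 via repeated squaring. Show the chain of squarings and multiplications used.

Computing 4^31 by squaring (build up from 4^1; each line after the first costs one multiplication):

4^1 = 4
4^2 = (4^1)^2 = 4^2 = 16
4^3 = 4 * 4^2 = 4 * 16 = 64
4^6 = (4^3)^2 = 64^2 = 4096
4^7 = 4 * 4^6 = 4 * 4096 = 16384
4^14 = (4^7)^2 = 16384^2 = 268435456
4^15 = 4 * 4^14 = 4 * 268435456 = 1073741824
4^30 = (4^15)^2 = 1073741824^2 = 1152921504606846976
4^31 = 4 * 4^30 = 4 * 1152921504606846976 = 4611686018427387904

Result: 4611686018427387904
Multiplications needed: 8 (8 lines after 4^1)

4^31 = 4611686018427387904. Using exponentiation by squaring, this requires 8 multiplications. The key idea: if the exponent is even, square the half-power; if odd, multiply by the base once.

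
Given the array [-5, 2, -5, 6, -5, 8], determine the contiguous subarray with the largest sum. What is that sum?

Using Kadane's algorithm on [-5, 2, -5, 6, -5, 8]:

Scanning through the array:
Position 1 (value 2): max_ending_here = 2, max_so_far = 2
Position 2 (value -5): max_ending_here = -3, max_so_far = 2
Position 3 (value 6): max_ending_here = 6, max_so_far = 6
Position 4 (value -5): max_ending_here = 1, max_so_far = 6
Position 5 (value 8): max_ending_here = 9, max_so_far = 9

Maximum subarray: [6, -5, 8]
Maximum sum: 9

The maximum subarray is [6, -5, 8] with sum 9. This subarray runs from index 3 to index 5.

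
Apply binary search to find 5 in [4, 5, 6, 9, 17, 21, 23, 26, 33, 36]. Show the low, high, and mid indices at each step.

Binary search for 5 in [4, 5, 6, 9, 17, 21, 23, 26, 33, 36]:

lo=0, hi=9, mid=4, arr[mid]=17 -> 17 > 5, search left half
lo=0, hi=3, mid=1, arr[mid]=5 -> Found target at index 1!

Binary search finds 5 at index 1 after 2 comparisons. The search repeatedly halves the search space by comparing with the middle element.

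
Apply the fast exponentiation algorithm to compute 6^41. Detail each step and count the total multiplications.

Computing 6^41 by squaring (build up from 6^1; each line after the first costs one multiplication):

6^1 = 6
6^2 = (6^1)^2 = 6^2 = 36
6^4 = (6^2)^2 = 36^2 = 1296
6^5 = 6 * 6^4 = 6 * 1296 = 7776
6^10 = (6^5)^2 = 7776^2 = 60466176
6^20 = (6^10)^2 = 60466176^2 = 3656158440062976
6^40 = (6^20)^2 = 3656158440062976^2 = 13367494538843734067838845976576
6^41 = 6 * 6^40 = 6 * 13367494538843734067838845976576 = 80204967233062404407033075859456

Result: 80204967233062404407033075859456
Multiplications needed: 7 (7 lines after 6^1)

6^41 = 80204967233062404407033075859456. Using exponentiation by squaring, this requires 7 multiplications. The key idea: if the exponent is even, square the half-power; if odd, multiply by the base once.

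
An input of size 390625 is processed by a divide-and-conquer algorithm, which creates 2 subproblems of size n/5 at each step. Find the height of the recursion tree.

For divide and conquer with division factor 5:

Problem sizes at each level:
Level 0: 390625
Level 1: 78125
Level 2: 15625
Level 3: 3125
Level 4: 625
Level 5: 125
Level 6: 25
Level 7: 5
Level 8: 1

The root is level 0 and the size-1 base case is level 8 (the tree spans levels 0 through 8, i.e. 9 levels counting the root), so the depth is the number of divisions: log_5(390625) = 8

The recursion tree depth is log_5(390625) = 8. At each level, the problem size is divided by 5, so it takes 8 divisions to reduce to a base case of size 1. The algorithm makes 2 recursive calls at each level.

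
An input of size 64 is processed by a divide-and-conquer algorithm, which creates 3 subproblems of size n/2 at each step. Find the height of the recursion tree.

For divide and conquer with division factor 2:

Problem sizes at each level:
Level 0: 64
Level 1: 32
Level 2: 16
Level 3: 8
Level 4: 4
Level 5: 2
Level 6: 1

The root is level 0 and the size-1 base case is level 6 (the tree spans levels 0 through 6, i.e. 7 levels counting the root), so the depth is the number of divisions: log_2(64) = 6

The recursion tree depth is log_2(64) = 6. At each level, the problem size is divided by 2, so it takes 6 divisions to reduce to a base case of size 1. The algorithm makes 3 recursive calls at each level.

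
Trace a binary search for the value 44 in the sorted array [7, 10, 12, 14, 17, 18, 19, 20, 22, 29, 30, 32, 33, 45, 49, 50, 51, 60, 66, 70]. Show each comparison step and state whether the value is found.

Binary search for 44 in [7, 10, 12, 14, 17, 18, 19, 20, 22, 29, 30, 32, 33, 45, 49, 50, 51, 60, 66, 70]:

lo=0, hi=19, mid=9, arr[mid]=29 -> 29 < 44, search right half
lo=10, hi=19, mid=14, arr[mid]=49 -> 49 > 44, search left half
lo=10, hi=13, mid=11, arr[mid]=32 -> 32 < 44, search right half
lo=12, hi=13, mid=12, arr[mid]=33 -> 33 < 44, search right half
lo=13, hi=13, mid=13, arr[mid]=45 -> 45 > 44, search left half
lo=13 > hi=12, target 44 not found

Binary search determines that 44 is not in the array after 5 comparisons. The search space was exhausted without finding the target.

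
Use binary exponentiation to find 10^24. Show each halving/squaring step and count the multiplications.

Computing 10^24 by squaring (build up from 10^1; each line after the first costs one multiplication):

10^1 = 10
10^2 = (10^1)^2 = 10^2 = 100
10^3 = 10 * 10^2 = 10 * 100 = 1000
10^6 = (10^3)^2 = 1000^2 = 1000000
10^12 = (10^6)^2 = 1000000^2 = 1000000000000
10^24 = (10^12)^2 = 1000000000000^2 = 1000000000000000000000000

Result: 1000000000000000000000000
Multiplications needed: 5 (5 lines after 10^1)

10^24 = 1000000000000000000000000. Using exponentiation by squaring, this requires 5 multiplications. The key idea: if the exponent is even, square the half-power; if odd, multiply by the base once.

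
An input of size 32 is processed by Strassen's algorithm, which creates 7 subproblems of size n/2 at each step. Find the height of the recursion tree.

For divide and conquer with division factor 2:

Problem sizes at each level:
Level 0: 32
Level 1: 16
Level 2: 8
Level 3: 4
Level 4: 2
Level 5: 1

The root is level 0 and the size-1 base case is level 5 (the tree spans levels 0 through 5, i.e. 6 levels counting the root), so the depth is the number of divisions: log_2(32) = 5

The recursion tree depth is log_2(32) = 5. At each level, the problem size is divided by 2, so it takes 5 divisions to reduce to a base case of size 1. The algorithm makes 7 recursive calls at each level.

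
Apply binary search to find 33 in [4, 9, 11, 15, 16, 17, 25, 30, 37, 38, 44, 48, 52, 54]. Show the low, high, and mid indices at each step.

Binary search for 33 in [4, 9, 11, 15, 16, 17, 25, 30, 37, 38, 44, 48, 52, 54]:

lo=0, hi=13, mid=6, arr[mid]=25 -> 25 < 33, search right half
lo=7, hi=13, mid=10, arr[mid]=44 -> 44 > 33, search left half
lo=7, hi=9, mid=8, arr[mid]=37 -> 37 > 33, search left half
lo=7, hi=7, mid=7, arr[mid]=30 -> 30 < 33, search right half
lo=8 > hi=7, target 33 not found

Binary search determines that 33 is not in the array after 4 comparisons. The search space was exhausted without finding the target.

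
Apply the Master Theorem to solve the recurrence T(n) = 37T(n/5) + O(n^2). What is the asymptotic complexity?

Master Theorem for T(n) = 37T(n/5) + O(n^2):

a = 37, b = 5, c = 2
log_b(a) = log_5(37) = 2.2436

Case 1: c = 2 < log_5(37) = 2.2436
T(n) = O(n^(log_5 37))

For T(n) = 37T(n/5) + O(n^2): log_5(37) = 2.2436. This is Case 1 of the Master Theorem (c < log_b(a), work dominated by leaves), giving O(n^(log_5 37)).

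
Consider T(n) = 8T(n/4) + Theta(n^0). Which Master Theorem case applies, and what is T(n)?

Master Theorem for T(n) = 8T(n/4) + O(n^0):

a = 8, b = 4, c = 0
log_b(a) = log_4(8) = 1.5000

Case 1: c = 0 < log_4(8) = 1.5000
T(n) = O(n^(log_4 8))

For T(n) = 8T(n/4) + O(n^0): log_4(8) = 1.5000. This is Case 1 of the Master Theorem (c < log_b(a), work dominated by leaves), giving O(n^(log_4 8)).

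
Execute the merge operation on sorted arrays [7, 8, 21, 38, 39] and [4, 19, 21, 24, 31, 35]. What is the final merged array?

Merging process:

Compare 7 vs 4: take 4 from right. Merged: [4]
Compare 7 vs 19: take 7 from left. Merged: [4, 7]
Compare 8 vs 19: take 8 from left. Merged: [4, 7, 8]
Compare 21 vs 19: take 19 from right. Merged: [4, 7, 8, 19]
Compare 21 vs 21: take 21 from left. Merged: [4, 7, 8, 19, 21]
Compare 38 vs 21: take 21 from right. Merged: [4, 7, 8, 19, 21, 21]
Compare 38 vs 24: take 24 from right. Merged: [4, 7, 8, 19, 21, 21, 24]
Compare 38 vs 31: take 31 from right. Merged: [4, 7, 8, 19, 21, 21, 24, 31]
Compare 38 vs 35: take 35 from right. Merged: [4, 7, 8, 19, 21, 21, 24, 31, 35]
Append remaining from left: [38, 39]. Merged: [4, 7, 8, 19, 21, 21, 24, 31, 35, 38, 39]

Final merged array: [4, 7, 8, 19, 21, 21, 24, 31, 35, 38, 39]
Total comparisons: 9

The merged array is [4, 7, 8, 19, 21, 21, 24, 31, 35, 38, 39], requiring 9 comparisons. The merge step runs in O(n) time where n is the total number of elements.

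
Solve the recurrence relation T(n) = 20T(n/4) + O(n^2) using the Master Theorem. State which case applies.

Master Theorem for T(n) = 20T(n/4) + O(n^2):

a = 20, b = 4, c = 2
log_b(a) = log_4(20) = 2.1610

Case 1: c = 2 < log_4(20) = 2.1610
T(n) = O(n^(log_4 20))

For T(n) = 20T(n/4) + O(n^2): log_4(20) = 2.1610. This is Case 1 of the Master Theorem (c < log_b(a), work dominated by leaves), giving O(n^(log_4 20)).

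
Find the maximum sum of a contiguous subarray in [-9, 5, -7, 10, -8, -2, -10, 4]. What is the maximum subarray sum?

Using Kadane's algorithm on [-9, 5, -7, 10, -8, -2, -10, 4]:

Scanning through the array:
Position 1 (value 5): max_ending_here = 5, max_so_far = 5
Position 2 (value -7): max_ending_here = -2, max_so_far = 5
Position 3 (value 10): max_ending_here = 10, max_so_far = 10
Position 4 (value -8): max_ending_here = 2, max_so_far = 10
Position 5 (value -2): max_ending_here = 0, max_so_far = 10
Position 6 (value -10): max_ending_here = -10, max_so_far = 10
Position 7 (value 4): max_ending_here = 4, max_so_far = 10

Maximum subarray: [10]
Maximum sum: 10

The maximum subarray is [10] with sum 10. This subarray runs from index 3 to index 3.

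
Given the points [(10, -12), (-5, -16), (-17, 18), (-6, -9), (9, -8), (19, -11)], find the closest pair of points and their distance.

Computing all pairwise distances among 6 points:

d((10, -12), (-5, -16)) = 15.5242
d((10, -12), (-17, 18)) = 40.3609
d((10, -12), (-6, -9)) = 16.2788
d((10, -12), (9, -8)) = 4.1231 <-- minimum
d((10, -12), (19, -11)) = 9.0554
d((-5, -16), (-17, 18)) = 36.0555
d((-5, -16), (-6, -9)) = 7.0711
d((-5, -16), (9, -8)) = 16.1245
d((-5, -16), (19, -11)) = 24.5153
d((-17, 18), (-6, -9)) = 29.1548
d((-17, 18), (9, -8)) = 36.7696
d((-17, 18), (19, -11)) = 46.2277
d((-6, -9), (9, -8)) = 15.0333
d((-6, -9), (19, -11)) = 25.0799
d((9, -8), (19, -11)) = 10.4403

Closest pair: (10, -12) and (9, -8) with distance 4.1231

The closest pair is (10, -12) and (9, -8) with Euclidean distance 4.1231. For 6 points, brute-force pairwise comparison is shown above. For large n, the divide-and-conquer algorithm (sort by x, recurse on halves, check the dividing strip) achieves O(n log n).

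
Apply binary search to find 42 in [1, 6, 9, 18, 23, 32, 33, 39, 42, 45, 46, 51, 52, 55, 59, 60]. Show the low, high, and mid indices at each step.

Binary search for 42 in [1, 6, 9, 18, 23, 32, 33, 39, 42, 45, 46, 51, 52, 55, 59, 60]:

lo=0, hi=15, mid=7, arr[mid]=39 -> 39 < 42, search right half
lo=8, hi=15, mid=11, arr[mid]=51 -> 51 > 42, search left half
lo=8, hi=10, mid=9, arr[mid]=45 -> 45 > 42, search left half
lo=8, hi=8, mid=8, arr[mid]=42 -> Found target at index 8!

Binary search finds 42 at index 8 after 4 comparisons. The search repeatedly halves the search space by comparing with the middle element.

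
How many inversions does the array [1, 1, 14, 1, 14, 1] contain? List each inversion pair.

Finding inversions in [1, 1, 14, 1, 14, 1]:

(2, 3): arr[2]=14 > arr[3]=1
(2, 5): arr[2]=14 > arr[5]=1
(4, 5): arr[4]=14 > arr[5]=1

Total inversions: 3

The array has 3 inversion(s): (2,3), (2,5), (4,5). Each pair (i,j) satisfies i < j and arr[i] > arr[j].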